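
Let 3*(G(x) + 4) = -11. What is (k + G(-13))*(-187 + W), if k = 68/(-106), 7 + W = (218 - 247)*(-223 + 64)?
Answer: -5834857/159 ≈ -36697.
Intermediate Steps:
G(x) = -23/3 (G(x) = -4 + (1/3)*(-11) = -4 - 11/3 = -23/3)
W = 4604 (W = -7 + (218 - 247)*(-223 + 64) = -7 - 29*(-159) = -7 + 4611 = 4604)
k = -34/53 (k = 68*(-1/106) = -34/53 ≈ -0.64151)
(k + G(-13))*(-187 + W) = (-34/53 - 23/3)*(-187 + 4604) = -1321/159*4417 = -5834857/159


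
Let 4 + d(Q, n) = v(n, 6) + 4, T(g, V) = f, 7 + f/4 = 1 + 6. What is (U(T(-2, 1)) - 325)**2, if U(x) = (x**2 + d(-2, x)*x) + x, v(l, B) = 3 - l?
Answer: 105625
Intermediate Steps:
f = 0 (f = -28 + 4*(1 + 6) = -28 + 4*7 = -28 + 28 = 0)
T(g, V) = 0
d(Q, n) = 3 - n (d(Q, n) = -4 + ((3 - n) + 4) = -4 + (7 - n) = 3 - n)
U(x) = x + x**2 + x*(3 - x) (U(x) = (x**2 + (3 - x)*x) + x = (x**2 + x*(3 - x)) + x = x + x**2 + x*(3 - x))
(U(T(-2, 1)) - 325)**2 = (4*0 - 325)**2 = (0 - 325)**2 = (-325)**2 = 105625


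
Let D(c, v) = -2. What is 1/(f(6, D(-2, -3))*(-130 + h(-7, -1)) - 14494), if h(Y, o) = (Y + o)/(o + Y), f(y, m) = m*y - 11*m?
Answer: -1/15784 ≈ -6.3355e-5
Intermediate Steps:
f(y, m) = -11*m + m*y
h(Y, o) = 1 (h(Y, o) = (Y + o)/(Y + o) = 1)
1/(f(6, D(-2, -3))*(-130 + h(-7, -1)) - 14494) = 1/((-2*(-11 + 6))*(-130 + 1) - 14494) = 1/(-2*(-5)*(-129) - 14494) = 1/(10*(-129) - 14494) = 1/(-1290 - 14494) = 1/(-15784) = -1/15784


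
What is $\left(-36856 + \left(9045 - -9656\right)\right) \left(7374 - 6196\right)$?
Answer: $-21386590$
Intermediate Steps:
$\left(-36856 + \left(9045 - -9656\right)\right) \left(7374 - 6196\right) = \left(-36856 + \left(9045 + 9656\right)\right) 1178 = \left(-36856 + 18701\right) 1178 = \left(-18155\right) 1178 = -21386590$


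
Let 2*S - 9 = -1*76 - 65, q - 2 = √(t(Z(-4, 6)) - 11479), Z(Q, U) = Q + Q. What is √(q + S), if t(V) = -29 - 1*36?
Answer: √(-64 + 2*I*√2886) ≈ 5.5254 + 9.7227*I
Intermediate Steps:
Z(Q, U) = 2*Q
t(V) = -65 (t(V) = -29 - 36 = -65)
q = 2 + 2*I*√2886 (q = 2 + √(-65 - 11479) = 2 + √(-11544) = 2 + 2*I*√2886 ≈ 2.0 + 107.44*I)
S = -66 (S = 9/2 + (-1*76 - 65)/2 = 9/2 + (-76 - 65)/2 = 9/2 + (½)*(-141) = 9/2 - 141/2 = -66)
√(q + S) = √((2 + 2*I*√2886) - 66) = √(-64 + 2*I*√2886)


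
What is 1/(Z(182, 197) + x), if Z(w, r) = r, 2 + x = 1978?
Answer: 1/2173 ≈ 0.00046019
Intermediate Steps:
x = 1976 (x = -2 + 1978 = 1976)
1/(Z(182, 197) + x) = 1/(197 + 1976) = 1/2173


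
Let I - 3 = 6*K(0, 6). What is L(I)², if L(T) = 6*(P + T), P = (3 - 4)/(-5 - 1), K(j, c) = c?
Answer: 55225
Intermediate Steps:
P = ⅙ (P = -1/(-6) = -1*(-⅙) = ⅙ ≈ 0.16667)
I = 39 (I = 3 + 6*6 = 3 + 36 = 39)
L(T) = 1 + 6*T (L(T) = 6*(⅙ + T) = 1 + 6*T)
L(I)² = (1 + 6*39)² = (1 + 234)² = 235² = 55225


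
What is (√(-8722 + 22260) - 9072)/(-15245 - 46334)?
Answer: 1296/8797 - √13538/61579 ≈ 0.14543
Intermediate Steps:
(√(-8722 + 22260) - 9072)/(-15245 - 46334) = (√13538 - 9072)/(-61579) = (-9072 + √13538)*(-1/61579) = 1296/8797 - √13538/61579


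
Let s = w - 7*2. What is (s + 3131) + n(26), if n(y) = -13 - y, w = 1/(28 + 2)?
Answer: 92341/30 ≈ 3078.0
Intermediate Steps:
w = 1/30 ≈ 0.033333
s = -419/30 (s = 1/30 - 7*2 = 1/30 - 14 = -419/30 ≈ -13.967)
(s + 3131) + n(26) = (-419/30 + 3131) + (-13 - 1*26) = 93511/30 + (-13 - 26) = 93511/30 - 39 = 92341/30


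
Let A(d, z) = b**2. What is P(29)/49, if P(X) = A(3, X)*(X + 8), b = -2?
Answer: 148/49 ≈ 3.0204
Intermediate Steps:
A(d, z) = 4 (A(d, z) = (-2)**2 = 4)
P(X) = 32 + 4*X (P(X) = 4*(X + 8) = 4*(8 + X) = 32 + 4*X)
P(29)/49 = (32 + 4*29)/49 = (32 + 116)*(1/49) = 148*(1/49) = 148/49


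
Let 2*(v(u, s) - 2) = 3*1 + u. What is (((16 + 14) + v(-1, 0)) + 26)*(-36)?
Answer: -2124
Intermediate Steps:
v(u, s) = 7/2 + u/2 (v(u, s) = 2 + (3*1 + u)/2 = 2 + (3 + u)/2 = 2 + (3/2 + u/2) = 7/2 + u/2)
(((16 + 14) + v(-1, 0)) + 26)*(-36) = (((16 + 14) + (7/2 + (1/2)*(-1))) + 26)*(-36) = ((30 + (7/2 - 1/2)) + 26)*(-36) = ((30 + 3) + 26)*(-36) = (33 + 26)*(-36) = 59*(-36) = -2124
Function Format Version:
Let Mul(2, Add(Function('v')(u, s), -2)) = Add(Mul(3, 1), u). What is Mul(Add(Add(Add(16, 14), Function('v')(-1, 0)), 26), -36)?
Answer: -2124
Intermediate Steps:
Function('v')(u, s) = Add(Rational(7, 2), Mul(Rational(1, 2), u)) (Function('v')(u, s) = Add(2, Mul(Rational(1, 2), Add(Mul(3, 1), u))) = Add(2, Mul(Rational(1, 2), Add(3, u))) = Add(2, Add(Rational(3, 2), Mul(Rational(1, 2), u))) = Add(Rational(7, 2), Mul(Rational(1, 2), u)))
Mul(Add(Add(Add(16, 14), Function('v')(-1, 0)), 26), -36) = Mul(Add(Add(Add(16, 14), Add(Rational(7, 2), Mul(Rational(1, 2), -1))), 26), -36) = Mul(Add(Add(30, Add(Rational(7, 2), Rational(-1, 2))), 26), -36) = Mul(Add(Add(30, 3), 26), -36) = Mul(Add(33, 26), -36) = Mul(59, -36) = -2124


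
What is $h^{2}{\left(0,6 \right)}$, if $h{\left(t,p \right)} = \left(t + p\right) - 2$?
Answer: $16$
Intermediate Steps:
$h{\left(t,p \right)} = -2 + p + t$ ($h{\left(t,p \right)} = \left(p + t\right) - 2 = -2 + p + t$)
$h^{2}{\left(0,6 \right)} = \left(-2 + 6 + 0\right)^{2} = 4^{2} = 16$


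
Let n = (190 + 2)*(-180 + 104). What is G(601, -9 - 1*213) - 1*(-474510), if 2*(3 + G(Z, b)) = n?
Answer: 467211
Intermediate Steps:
n = -14592 (n = 192*(-76) = -14592)
G(Z, b) = -7299 (G(Z, b) = -3 + (½)*(-14592) = -3 - 7296 = -7299)
G(601, -9 - 1*213) - 1*(-474510) = -7299 - 1*(-474510) = -7299 + 474510 = 467211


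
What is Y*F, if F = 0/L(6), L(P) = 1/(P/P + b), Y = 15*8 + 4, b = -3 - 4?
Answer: 0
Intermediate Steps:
b = -7
Y = 124 (Y = 120 + 4 = 124)
L(P) = -1/6 (L(P) = 1/(P/P - 7) = 1/(1 - 7) = 1/(-6) = -1/6)
F = 0 (F = 0/(-1/6) = 0*(-6) = 0)
Y*F = 124*0 = 0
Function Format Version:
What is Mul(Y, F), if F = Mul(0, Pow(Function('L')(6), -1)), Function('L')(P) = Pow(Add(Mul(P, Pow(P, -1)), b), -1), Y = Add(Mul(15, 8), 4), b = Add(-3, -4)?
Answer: 0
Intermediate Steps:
b = -7
Y = 124 (Y = Add(120, 4) = 124)
Function('L')(P) = Rational(-1, 6) (Function('L')(P) = Pow(Add(Mul(P, Pow(P, -1)), -7), -1) = Pow(Add(1, -7), -1) = Pow(-6, -1) = Rational(-1, 6))
F = 0 (F = Mul(0, Pow(Rational(-1, 6), -1)) = Mul(0, -6) = 0)
Mul(Y, F) = Mul(124, 0) = 0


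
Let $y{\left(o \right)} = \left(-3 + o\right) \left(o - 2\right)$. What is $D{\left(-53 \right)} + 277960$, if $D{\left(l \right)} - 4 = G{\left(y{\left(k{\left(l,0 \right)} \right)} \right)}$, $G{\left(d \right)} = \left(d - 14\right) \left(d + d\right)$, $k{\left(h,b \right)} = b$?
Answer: $277868$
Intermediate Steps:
$y{\left(o \right)} = \left(-3 + o\right) \left(-2 + o\right)$
$G{\left(d \right)} = 2 d \left(-14 + d\right)$ ($G{\left(d \right)} = \left(-14 + d\right) 2 d = 2 d \left(-14 + d\right)$)
$D{\left(l \right)} = -92$ ($D{\left(l \right)} = 4 + 2 \left(6 + 0^{2} - 0\right) \left(-14 + \left(6 + 0^{2} - 0\right)\right) = 4 + 2 \left(6 + 0 + 0\right) \left(-14 + \left(6 + 0 + 0\right)\right) = 4 + 2 \cdot 6 \left(-14 + 6\right) = 4 + 2 \cdot 6 \left(-8\right) = 4 - 96 = -92$)
$D{\left(-53 \right)} + 277960 = -92 + 277960 = 277868$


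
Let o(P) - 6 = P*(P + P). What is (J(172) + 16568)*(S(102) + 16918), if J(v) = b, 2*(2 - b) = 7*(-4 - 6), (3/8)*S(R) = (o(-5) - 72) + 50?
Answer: 282428910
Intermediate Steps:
o(P) = 6 + 2*P² (o(P) = 6 + P*(P + P) = 6 + P*(2*P) = 6 + 2*P²)
S(R) = 272/3 (S(R) = 8*(((6 + 2*(-5)²) - 72) + 50)/3 = 8*(((6 + 2*25) - 72) + 50)/3 = 8*(((6 + 50) - 72) + 50)/3 = 8*((56 - 72) + 50)/3 = 8*(-16 + 50)/3 = (8/3)*34 = 272/3)
b = 37 (b = 2 - 7*(-4 - 6)/2 = 2 - 7*(-10)/2 = 2 - ½*(-70) = 2 + 35 = 37)
J(v) = 37
(J(172) + 16568)*(S(102) + 16918) = (37 + 16568)*(272/3 + 16918) = 16605*(51026/3) = 282428910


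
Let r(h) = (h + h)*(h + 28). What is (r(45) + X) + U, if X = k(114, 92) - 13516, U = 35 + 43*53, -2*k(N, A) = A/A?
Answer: -9265/2 ≈ -4632.5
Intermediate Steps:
k(N, A) = -1/2 (k(N, A) = -A/(2*A) = -1/2*1 = -1/2)
U = 2314 (U = 35 + 2279 = 2314)
r(h) = 2*h*(28 + h) (r(h) = (2*h)*(28 + h) = 2*h*(28 + h))
X = -27033/2 (X = -1/2 - 13516 = -27033/2 ≈ -13517.)
(r(45) + X) + U = (2*45*(28 + 45) - 27033/2) + 2314 = (2*45*73 - 27033/2) + 2314 = (6570 - 27033/2) + 2314 = -13893/2 + 2314 = -9265/2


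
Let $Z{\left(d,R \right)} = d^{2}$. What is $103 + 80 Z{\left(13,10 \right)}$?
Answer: $13623$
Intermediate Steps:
$103 + 80 Z{\left(13,10 \right)} = 103 + 80 \cdot 13^{2} = 103 + 80 \cdot 169 = 103 + 13520 = 13623$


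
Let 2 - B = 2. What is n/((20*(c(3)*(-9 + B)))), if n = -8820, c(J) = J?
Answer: 49/3 ≈ 16.333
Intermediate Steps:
B = 0 (B = 2 - 1*2 = 2 - 2 = 0)
n/((20*(c(3)*(-9 + B)))) = -8820*1/(60*(-9 + 0)) = -8820/(20*(3*(-9))) = -8820/(20*(-27)) = -8820/(-540) = -8820*(-1/540) = 49/3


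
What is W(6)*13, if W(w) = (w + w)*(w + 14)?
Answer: 3120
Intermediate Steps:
W(w) = 2*w*(14 + w) (W(w) = (2*w)*(14 + w) = 2*w*(14 + w))
W(6)*13 = (2*6*(14 + 6))*13 = (2*6*20)*13 = 240*13 = 3120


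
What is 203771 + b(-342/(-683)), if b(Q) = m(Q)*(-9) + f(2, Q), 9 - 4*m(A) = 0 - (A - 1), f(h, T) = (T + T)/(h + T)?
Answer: 118845033779/583282 ≈ 2.0375e+5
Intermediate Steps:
f(h, T) = 2*T/(T + h) (f(h, T) = (2*T)/(T + h) = 2*T/(T + h))
m(A) = 2 + A/4 (m(A) = 9/4 - (0 - (A - 1))/4 = 9/4 - (0 - (-1 + A))/4 = 9/4 - (0 + (1 - A))/4 = 9/4 - (1 - A)/4 = 9/4 + (-¼ + A/4) = 2 + A/4)
b(Q) = -18 - 9*Q/4 + 2*Q/(2 + Q) (b(Q) = (2 + Q/4)*(-9) + 2*Q/(Q + 2) = (-18 - 9*Q/4) + 2*Q/(2 + Q) = -18 - 9*Q/4 + 2*Q/(2 + Q))
203771 + b(-342/(-683)) = 203771 + (-144 - (-28044)/(-683) - 9*(-342/(-683))²)/(4*(2 - 342/(-683))) = 203771 + (-144 - (-28044)*(-1)/683 - 9*(-342*(-1/683))²)/(4*(2 - 342*(-1/683))) = 203771 + (-144 - 82*342/683 - 9*(342/683)²)/(4*(2 + 342/683)) = 203771 + (-144 - 28044/683 - 9*116964/466489)/(4*(1708/683)) = 203771 + (¼)*(683/1708)*(-144 - 28044/683 - 1052676/466489) = 203771 + (¼)*(683/1708)*(-87381144/466489) = 203771 - 10922643/583282 = 118845033779/583282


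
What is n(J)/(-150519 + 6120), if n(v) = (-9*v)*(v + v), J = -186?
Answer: 207576/48133 ≈ 4.3126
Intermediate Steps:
n(v) = -18*v² (n(v) = (-9*v)*(2*v) = -18*v²)
n(J)/(-150519 + 6120) = (-18*(-186)²)/(-150519 + 6120) = -18*34596/(-144399) = -622728*(-1/144399) = 207576/48133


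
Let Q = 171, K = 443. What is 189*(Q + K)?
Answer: 116046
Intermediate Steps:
189*(Q + K) = 189*(171 + 443) = 189*614 = 116046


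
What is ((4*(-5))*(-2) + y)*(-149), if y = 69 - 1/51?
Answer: -828142/51 ≈ -16238.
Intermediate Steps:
y = 3518/51 (y = 69 - 1*1/51 = 69 - 1/51 = 3518/51 ≈ 68.980)
((4*(-5))*(-2) + y)*(-149) = ((4*(-5))*(-2) + 3518/51)*(-149) = (-20*(-2) + 3518/51)*(-149) = (40 + 3518/51)*(-149) = (5558/51)*(-149) = -828142/51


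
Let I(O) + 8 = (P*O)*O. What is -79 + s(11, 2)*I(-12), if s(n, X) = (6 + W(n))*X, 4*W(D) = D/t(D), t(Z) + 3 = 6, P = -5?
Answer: -30449/3 ≈ -10150.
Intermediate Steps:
t(Z) = 3 (t(Z) = -3 + 6 = 3)
I(O) = -8 - 5*O**2 (I(O) = -8 + (-5*O)*O = -8 - 5*O**2)
W(D) = D/12 (W(D) = (D/3)/4 = D/12)
s(n, X) = X*(6 + n/12) (s(n, X) = (6 + n/12)*X = X*(6 + n/12))
-79 + s(11, 2)*I(-12) = -79 + ((1/12)*2*(72 + 11))*(-8 - 5*(-12)**2) = -79 + ((1/12)*2*83)*(-8 - 5*144) = -79 + 83*(-8 - 720)/6 = -79 + (83/6)*(-728) = -79 - 30212/3 = -30449/3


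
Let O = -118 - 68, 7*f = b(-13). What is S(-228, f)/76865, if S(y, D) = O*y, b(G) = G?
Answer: 42408/76865 ≈ 0.55172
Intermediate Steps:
f = -13/7 (f = (1/7)*(-13) = -13/7 ≈ -1.8571)
O = -186
S(y, D) = -186*y
S(-228, f)/76865 = -186*(-228)/76865 = 42408*(1/76865) = 42408/76865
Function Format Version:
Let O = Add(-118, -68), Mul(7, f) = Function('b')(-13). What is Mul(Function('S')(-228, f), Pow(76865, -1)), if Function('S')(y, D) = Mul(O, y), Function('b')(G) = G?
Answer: Rational(42408, 76865) ≈ 0.55172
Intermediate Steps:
f = Rational(-13, 7) (f = Mul(Rational(1, 7), -13) = Rational(-13, 7) ≈ -1.8571)
O = -186
Function('S')(y, D) = Mul(-186, y)
Mul(Function('S')(-228, f), Pow(76865, -1)) = Mul(Mul(-186, -228), Pow(76865, -1)) = Mul(42408, Rational(1, 76865)) = Rational(42408, 76865)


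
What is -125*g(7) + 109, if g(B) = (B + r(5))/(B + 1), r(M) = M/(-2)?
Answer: 619/16 ≈ 38.688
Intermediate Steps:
r(M) = -M/2 (r(M) = M*(-½) = -M/2)
g(B) = (-5/2 + B)/(1 + B) (g(B) = (B - ½*5)/(B + 1) = (B - 5/2)/(1 + B) = (-5/2 + B)/(1 + B))
-125*g(7) + 109 = -125*(-5/2 + 7)/(1 + 7) + 109 = -125*9/(8*2) + 109 = -125*9/16 + 109 = -1125/16 + 109 = 619/16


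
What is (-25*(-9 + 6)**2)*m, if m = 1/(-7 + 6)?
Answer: 225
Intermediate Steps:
m = -1 (m = 1/(-1) = -1)
(-25*(-9 + 6)**2)*m = -25*(-9 + 6)**2*(-1) = -25*(-3)**2*(-1) = -25*9*(-1) = -225*(-1) = 225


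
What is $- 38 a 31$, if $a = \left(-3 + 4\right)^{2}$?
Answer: $-1178$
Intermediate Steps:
$a = 1$ ($a = 1^{2} = 1$)
$- 38 a 31 = \left(-38\right) 1 \cdot 31 = \left(-38\right) 31 = -1178$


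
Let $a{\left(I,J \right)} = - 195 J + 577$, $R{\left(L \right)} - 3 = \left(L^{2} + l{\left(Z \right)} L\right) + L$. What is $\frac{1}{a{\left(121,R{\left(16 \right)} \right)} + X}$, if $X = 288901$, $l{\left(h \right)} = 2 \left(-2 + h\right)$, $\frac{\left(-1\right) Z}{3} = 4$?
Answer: $\frac{1}{323213} \approx 3.0939 \cdot 10^{-6}$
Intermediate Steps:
$Z = -12$ ($Z = \left(-3\right) 4 = -12$)
$l{\left(h \right)} = -4 + 2 h$
$R{\left(L \right)} = 3 + L^{2} - 27 L$ ($R{\left(L \right)} = 3 + \left(\left(L^{2} + \left(-4 + 2 \left(-12\right)\right) L\right) + L\right) = 3 + \left(\left(L^{2} + \left(-4 - 24\right) L\right) + L\right) = 3 + \left(\left(L^{2} - 28 L\right) + L\right) = 3 + \left(L^{2} - 27 L\right) = 3 + L^{2} - 27 L$)
$a{\left(I,J \right)} = 577 - 195 J$
$\frac{1}{a{\left(121,R{\left(16 \right)} \right)} + X} = \frac{1}{\left(577 - 195 \left(3 + 16^{2} - 432\right)\right) + 288901} = \frac{1}{\left(577 - 195 \left(3 + 256 - 432\right)\right) + 288901} = \frac{1}{\left(577 - -33735\right) + 288901} = \frac{1}{\left(577 + 33735\right) + 288901} = \frac{1}{34312 + 288901} = \frac{1}{323213}$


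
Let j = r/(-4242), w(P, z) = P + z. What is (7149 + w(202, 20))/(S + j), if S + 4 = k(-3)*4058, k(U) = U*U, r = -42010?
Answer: 15633891/77475683 ≈ 0.20179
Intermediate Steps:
k(U) = U²
S = 36518 (S = -4 + (-3)²*4058 = -4 + 9*4058 = -4 + 36522 = 36518)
j = 21005/2121 (j = -42010/(-4242) = -42010*(-1/4242) = 21005/2121 ≈ 9.9034)
(7149 + w(202, 20))/(S + j) = (7149 + (202 + 20))/(36518 + 21005/2121) = (7149 + 222)/(77475683/2121) = 7371*(2121/77475683) = 15633891/77475683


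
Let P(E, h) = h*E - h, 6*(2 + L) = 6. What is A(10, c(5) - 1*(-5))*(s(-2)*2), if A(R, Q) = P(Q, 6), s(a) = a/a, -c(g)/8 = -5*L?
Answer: -432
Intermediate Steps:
L = -1 (L = -2 + (⅙)*6 = -2 + 1 = -1)
c(g) = -40 (c(g) = -(-40)*(-1) = -8*5 = -40)
s(a) = 1
P(E, h) = -h + E*h (P(E, h) = E*h - h = -h + E*h)
A(R, Q) = -6 + 6*Q (A(R, Q) = 6*(-1 + Q) = -6 + 6*Q)
A(10, c(5) - 1*(-5))*(s(-2)*2) = (-6 + 6*(-40 - 1*(-5)))*(1*2) = (-6 + 6*(-40 + 5))*2 = (-6 + 6*(-35))*2 = (-6 - 210)*2 = -216*2 = -432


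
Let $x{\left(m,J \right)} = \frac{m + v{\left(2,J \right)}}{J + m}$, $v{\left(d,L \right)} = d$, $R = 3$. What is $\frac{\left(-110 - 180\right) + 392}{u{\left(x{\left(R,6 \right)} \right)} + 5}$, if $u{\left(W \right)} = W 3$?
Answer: $\frac{153}{10} \approx 15.3$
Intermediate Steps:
$x{\left(m,J \right)} = \frac{2 + m}{J + m}$ ($x{\left(m,J \right)} = \frac{m + 2}{J + m} = \frac{2 + m}{J + m}$)
$u{\left(W \right)} = 3 W$
$\frac{\left(-110 - 180\right) + 392}{u{\left(x{\left(R,6 \right)} \right)} + 5} = \frac{\left(-110 - 180\right) + 392}{3 \frac{2 + 3}{6 + 3} + 5} = \frac{-290 + 392}{3 \cdot \frac{1}{9} \cdot 5 + 5} = \frac{102}{3 \cdot \frac{1}{9} \cdot 5 + 5} = \frac{102}{3 \cdot \frac{5}{9} + 5} = \frac{102}{\frac{5}{3} + 5} = \frac{102}{\frac{20}{3}} = 102 \cdot \frac{3}{20} = \frac{153}{10}$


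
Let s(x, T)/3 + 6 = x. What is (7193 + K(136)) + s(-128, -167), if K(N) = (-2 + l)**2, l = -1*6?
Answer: 6855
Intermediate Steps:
l = -6
K(N) = 64 (K(N) = (-2 - 6)**2 = (-8)**2 = 64)
s(x, T) = -18 + 3*x
(7193 + K(136)) + s(-128, -167) = (7193 + 64) + (-18 + 3*(-128)) = 7257 + (-18 - 384) = 7257 - 402 = 6855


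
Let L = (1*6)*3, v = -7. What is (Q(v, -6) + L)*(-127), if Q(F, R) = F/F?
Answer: -2413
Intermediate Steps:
Q(F, R) = 1
L = 18 (L = 6*3 = 18)
(Q(v, -6) + L)*(-127) = (1 + 18)*(-127) = 19*(-127) = -2413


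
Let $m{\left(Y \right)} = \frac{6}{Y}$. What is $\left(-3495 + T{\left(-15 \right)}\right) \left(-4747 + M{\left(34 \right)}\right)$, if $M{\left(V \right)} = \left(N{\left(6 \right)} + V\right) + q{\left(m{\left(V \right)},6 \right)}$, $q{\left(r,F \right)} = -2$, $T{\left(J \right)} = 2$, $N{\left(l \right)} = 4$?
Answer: $16455523$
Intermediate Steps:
$M{\left(V \right)} = 2 + V$ ($M{\left(V \right)} = \left(4 + V\right) - 2 = 2 + V$)
$\left(-3495 + T{\left(-15 \right)}\right) \left(-4747 + M{\left(34 \right)}\right) = \left(-3495 + 2\right) \left(-4747 + \left(2 + 34\right)\right) = - 3493 \left(-4747 + 36\right) = \left(-3493\right) \left(-4711\right) = 16455523$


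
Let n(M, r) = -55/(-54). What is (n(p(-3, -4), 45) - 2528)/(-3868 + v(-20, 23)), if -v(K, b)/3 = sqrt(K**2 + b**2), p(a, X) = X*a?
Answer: 263907838/403732701 - 136457*sqrt(929)/269155134 ≈ 0.63822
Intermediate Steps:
v(K, b) = -3*sqrt(K**2 + b**2)
n(M, r) = 55/54 (n(M, r) = -55*(-1/54) = 55/54)
(n(p(-3, -4), 45) - 2528)/(-3868 + v(-20, 23)) = (55/54 - 2528)/(-3868 - 3*sqrt((-20)**2 + 23**2)) = -136457/(54*(-3868 - 3*sqrt(400 + 529))) = -136457/(54*(-3868 - 3*sqrt(929)))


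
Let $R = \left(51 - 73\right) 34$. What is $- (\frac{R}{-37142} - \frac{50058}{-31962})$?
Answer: $- \frac{22418593}{14132531} \approx -1.5863$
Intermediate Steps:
$R = -748$ ($R = \left(-22\right) 34 = -748$)
$- (\frac{R}{-37142} - \frac{50058}{-31962}) = - (- \frac{748}{-37142} - \frac{50058}{-31962}) = - (\left(-748\right) \left(- \frac{1}{37142}\right) - - \frac{8343}{5327}) = - (\frac{374}{18571} + \frac{8343}{5327}) = \left(-1\right) \frac{22418593}{14132531} = - \frac{22418593}{14132531}$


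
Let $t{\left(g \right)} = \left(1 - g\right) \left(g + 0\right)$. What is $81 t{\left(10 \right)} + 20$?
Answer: $-7270$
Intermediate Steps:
$t{\left(g \right)} = g \left(1 - g\right)$ ($t{\left(g \right)} = \left(1 - g\right) g = g \left(1 - g\right)$)
$81 t{\left(10 \right)} + 20 = 81 \cdot 10 \left(1 - 10\right) + 20 = 81 \cdot 10 \left(-9\right) + 20 = 81 \left(-90\right) + 20 = -7290 + 20 = -7270$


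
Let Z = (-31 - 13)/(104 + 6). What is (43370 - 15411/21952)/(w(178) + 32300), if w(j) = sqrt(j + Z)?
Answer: 1239959007125/923479765376 - 30711059*sqrt(1110)/1846959530752 ≈ 1.3421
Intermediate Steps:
Z = -2/5 (Z = -44/110 = -44*1/110 = -2/5 ≈ -0.40000)
w(j) = sqrt(-2/5 + j) (w(j) = sqrt(j - 2/5) = sqrt(-2/5 + j))
(43370 - 15411/21952)/(w(178) + 32300) = (43370 - 15411/21952)/(sqrt(-10 + 25*178)/5 + 32300) = (43370 - 15411*1/21952)/(sqrt(-10 + 4450)/5 + 32300) = (43370 - 15411/21952)/(sqrt(4440)/5 + 32300) = 952042829/(21952*((2*sqrt(1110))/5 + 32300)) = 952042829/(21952*(2*sqrt(1110)/5 + 32300)) = 952042829/(21952*(32300 + 2*sqrt(1110)/5))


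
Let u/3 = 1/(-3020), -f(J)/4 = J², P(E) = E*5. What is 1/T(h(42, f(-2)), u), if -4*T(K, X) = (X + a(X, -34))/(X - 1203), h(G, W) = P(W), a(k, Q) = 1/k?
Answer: -43596756/9120409 ≈ -4.7801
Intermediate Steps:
P(E) = 5*E
f(J) = -4*J²
h(G, W) = 5*W
u = -3/3020 (u = 3/(-3020) = 3*(-1/3020) = -3/3020 ≈ -0.00099338)
T(K, X) = -(X + 1/X)/(4*(-1203 + X)) (T(K, X) = -(X + 1/X)/(4*(X - 1203)) = -(X + 1/X)/(4*(-1203 + X)))
1/T(h(42, f(-2)), u) = 1/((-1 - (-3/3020)²)/(4*(-3/3020)*(-1203 - 3/3020))) = 1/((¼)*(-3020/3)*(-1 - 1*9/9120400)/(-3633063/3020)) = 1/((¼)*(-3020/3)*(-3020/3633063)*(-1 - 9/9120400)) = 1/((¼)*(-3020/3)*(-3020/3633063)*(-9120409/9120400)) = 1/(-9120409/43596756) = -43596756/9120409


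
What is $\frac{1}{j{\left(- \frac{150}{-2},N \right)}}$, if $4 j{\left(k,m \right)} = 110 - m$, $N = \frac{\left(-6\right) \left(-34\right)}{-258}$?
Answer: $\frac{43}{1191} \approx 0.036104$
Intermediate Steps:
$N = - \frac{34}{43}$ ($N = 204 \left(- \frac{1}{258}\right) = - \frac{34}{43} \approx -0.7907$)
$j{\left(k,m \right)} = \frac{55}{2} - \frac{m}{4}$ ($j{\left(k,m \right)} = \frac{110 - m}{4} = \frac{55}{2} - \frac{m}{4}$)
$\frac{1}{j{\left(- \frac{150}{-2},N \right)}} = \frac{1}{\frac{55}{2} - - \frac{17}{86}} = \frac{1}{\frac{55}{2} + \frac{17}{86}} = \frac{1}{\frac{1191}{43}} = \frac{43}{1191}$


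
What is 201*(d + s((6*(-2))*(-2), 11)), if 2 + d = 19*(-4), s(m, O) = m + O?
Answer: -8643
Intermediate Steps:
s(m, O) = O + m
d = -78 (d = -2 + 19*(-4) = -2 - 76 = -78)
201*(d + s((6*(-2))*(-2), 11)) = 201*(-78 + (11 + (6*(-2))*(-2))) = 201*(-78 + (11 - 12*(-2))) = 201*(-78 + (11 + 24)) = 201*(-78 + 35) = 201*(-43) = -8643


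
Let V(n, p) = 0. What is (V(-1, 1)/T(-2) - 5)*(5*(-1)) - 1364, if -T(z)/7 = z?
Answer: -1339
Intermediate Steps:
T(z) = -7*z
(V(-1, 1)/T(-2) - 5)*(5*(-1)) - 1364 = (0/((-7*(-2))) - 5)*(5*(-1)) - 1364 = (0/14 - 5)*(-5) - 1364 = (0*(1/14) - 5)*(-5) - 1364 = (0 - 5)*(-5) - 1364 = -5*(-5) - 1364 = 25 - 1364 = -1339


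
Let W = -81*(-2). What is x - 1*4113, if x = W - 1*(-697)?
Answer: -3254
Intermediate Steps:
W = 162
x = 859 (x = 162 - 1*(-697) = 162 + 697 = 859)
x - 1*4113 = 859 - 1*4113 = 859 - 4113 = -3254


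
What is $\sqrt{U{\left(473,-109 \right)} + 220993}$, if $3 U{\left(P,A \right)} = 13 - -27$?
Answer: $\frac{7 \sqrt{40593}}{3} \approx 470.11$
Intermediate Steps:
$U{\left(P,A \right)} = \frac{40}{3}$ ($U{\left(P,A \right)} = \frac{13 - -27}{3} = \frac{13 + 27}{3} = \frac{1}{3} \cdot 40 = \frac{40}{3}$)
$\sqrt{U{\left(473,-109 \right)} + 220993} = \sqrt{\frac{40}{3} + 220993} = \sqrt{\frac{663019}{3}} = \frac{7 \sqrt{40593}}{3}$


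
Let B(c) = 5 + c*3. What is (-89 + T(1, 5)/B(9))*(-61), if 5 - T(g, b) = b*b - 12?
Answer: 21777/4 ≈ 5444.3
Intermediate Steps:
B(c) = 5 + 3*c
T(g, b) = 17 - b**2 (T(g, b) = 5 - (b*b - 12) = 5 - (b**2 - 12) = 5 - (-12 + b**2) = 5 + (12 - b**2) = 17 - b**2)
(-89 + T(1, 5)/B(9))*(-61) = (-89 + (17 - 1*5**2)/(5 + 3*9))*(-61) = (-89 + (17 - 1*25)/(5 + 27))*(-61) = (-89 + (17 - 25)/32)*(-61) = (-89 - 8*1/32)*(-61) = (-89 - 1/4)*(-61) = -357/4*(-61) = 21777/4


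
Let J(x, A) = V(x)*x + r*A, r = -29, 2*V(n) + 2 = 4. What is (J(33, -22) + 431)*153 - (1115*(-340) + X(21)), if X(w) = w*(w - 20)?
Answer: 547685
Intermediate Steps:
X(w) = w*(-20 + w)
V(n) = 1 (V(n) = -1 + (1/2)*4 = -1 + 2 = 1)
J(x, A) = x - 29*A (J(x, A) = 1*x - 29*A = x - 29*A)
(J(33, -22) + 431)*153 - (1115*(-340) + X(21)) = ((33 - 29*(-22)) + 431)*153 - (1115*(-340) + 21*(-20 + 21)) = ((33 + 638) + 431)*153 - (-379100 + 21*1) = (671 + 431)*153 - (-379100 + 21) = 1102*153 - 1*(-379079) = 168606 + 379079 = 547685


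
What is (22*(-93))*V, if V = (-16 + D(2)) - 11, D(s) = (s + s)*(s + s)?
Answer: 22506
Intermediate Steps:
D(s) = 4*s² (D(s) = (2*s)*(2*s) = 4*s²)
V = -11 (V = (-16 + 4*2²) - 11 = (-16 + 4*4) - 11 = (-16 + 16) - 11 = 0 - 11 = -11)
(22*(-93))*V = (22*(-93))*(-11) = -2046*(-11) = 22506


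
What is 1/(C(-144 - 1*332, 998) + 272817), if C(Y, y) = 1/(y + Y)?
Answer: 522/142410475 ≈ 3.6655e-6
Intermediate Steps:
C(Y, y) = 1/(Y + y)
1/(C(-144 - 1*332, 998) + 272817) = 1/(1/((-144 - 1*332) + 998) + 272817) = 1/(1/((-144 - 332) + 998) + 272817) = 1/(1/(-476 + 998) + 272817) = 1/(1/522 + 272817) = 1/(142410475/522) = 522/142410475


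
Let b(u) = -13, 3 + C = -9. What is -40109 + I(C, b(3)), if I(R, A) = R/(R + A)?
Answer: -1002713/25 ≈ -40109.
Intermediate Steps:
C = -12 (C = -3 - 9 = -12)
I(R, A) = R/(A + R)
-40109 + I(C, b(3)) = -40109 - 12/(-13 - 12) = -40109 - 12/(-25) = -40109 - 12*(-1/25) = -40109 + 12/25 = -1002713/25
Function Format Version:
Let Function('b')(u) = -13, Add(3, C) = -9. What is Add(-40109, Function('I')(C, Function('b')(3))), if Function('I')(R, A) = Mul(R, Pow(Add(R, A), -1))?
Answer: Rational(-1002713, 25) ≈ -40109.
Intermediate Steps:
C = -12 (C = Add(-3, -9) = -12)
Function('I')(R, A) = Mul(R, Pow(Add(A, R), -1))
Add(-40109, Function('I')(C, Function('b')(3))) = Add(-40109, Mul(-12, Pow(Add(-13, -12), -1))) = Add(-40109, Mul(-12, Pow(-25, -1))) = Add(-40109, Mul(-12, Rational(-1, 25))) = Add(-40109, Rational(12, 25)) = Rational(-1002713, 25)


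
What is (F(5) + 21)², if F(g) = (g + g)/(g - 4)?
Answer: 961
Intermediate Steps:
F(g) = 2*g/(-4 + g) (F(g) = (2*g)/(-4 + g) = 2*g/(-4 + g))
(F(5) + 21)² = (2*5/(-4 + 5) + 21)² = (2*5/1 + 21)² = (2*5*1 + 21)² = (10 + 21)² = 31² = 961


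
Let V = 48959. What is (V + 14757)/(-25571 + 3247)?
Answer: -15929/5581 ≈ -2.8541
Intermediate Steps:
(V + 14757)/(-25571 + 3247) = (48959 + 14757)/(-25571 + 3247) = 63716/(-22324) = 63716*(-1/22324) = -15929/5581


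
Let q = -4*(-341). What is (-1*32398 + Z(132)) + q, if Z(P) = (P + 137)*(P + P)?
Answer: 39982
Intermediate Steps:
Z(P) = 2*P*(137 + P) (Z(P) = (137 + P)*(2*P) = 2*P*(137 + P))
q = 1364
(-1*32398 + Z(132)) + q = (-1*32398 + 2*132*(137 + 132)) + 1364 = (-32398 + 2*132*269) + 1364 = (-32398 + 71016) + 1364 = 38618 + 1364 = 39982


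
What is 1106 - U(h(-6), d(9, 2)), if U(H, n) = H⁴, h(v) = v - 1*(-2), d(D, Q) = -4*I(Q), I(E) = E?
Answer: 850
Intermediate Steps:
d(D, Q) = -4*Q
h(v) = 2 + v (h(v) = v + 2 = 2 + v)
1106 - U(h(-6), d(9, 2)) = 1106 - (2 - 6)⁴ = 1106 - 1*(-4)⁴ = 1106 - 1*256 = 1106 - 256 = 850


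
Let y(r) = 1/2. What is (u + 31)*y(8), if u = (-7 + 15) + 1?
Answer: 20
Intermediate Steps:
u = 9 (u = 8 + 1 = 9)
y(r) = ½
(u + 31)*y(8) = (9 + 31)*(½) = 40*(½) = 20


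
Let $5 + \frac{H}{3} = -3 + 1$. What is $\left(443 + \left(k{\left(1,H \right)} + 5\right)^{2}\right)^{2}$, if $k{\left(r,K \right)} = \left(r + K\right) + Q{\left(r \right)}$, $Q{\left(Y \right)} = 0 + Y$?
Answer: $408321$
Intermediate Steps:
$H = -21$ ($H = -15 + 3 \left(-3 + 1\right) = -15 + 3 \left(-2\right) = -15 - 6 = -21$)
$Q{\left(Y \right)} = Y$
$k{\left(r,K \right)} = K + 2 r$ ($k{\left(r,K \right)} = \left(r + K\right) + r = \left(K + r\right) + r = K + 2 r$)
$\left(443 + \left(k{\left(1,H \right)} + 5\right)^{2}\right)^{2} = \left(443 + \left(\left(-21 + 2 \cdot 1\right) + 5\right)^{2}\right)^{2} = \left(443 + \left(\left(-21 + 2\right) + 5\right)^{2}\right)^{2} = \left(443 + \left(-19 + 5\right)^{2}\right)^{2} = \left(443 + \left(-14\right)^{2}\right)^{2} = \left(443 + 196\right)^{2} = 639^{2} = 408321$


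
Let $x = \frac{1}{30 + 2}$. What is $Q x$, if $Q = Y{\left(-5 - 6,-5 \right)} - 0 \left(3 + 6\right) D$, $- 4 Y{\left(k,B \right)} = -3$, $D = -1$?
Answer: $\frac{3}{128} \approx 0.023438$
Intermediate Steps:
$Y{\left(k,B \right)} = \frac{3}{4}$ ($Y{\left(k,B \right)} = \left(- \frac{1}{4}\right) \left(-3\right) = \frac{3}{4}$)
$Q = \frac{3}{4}$ ($Q = \frac{3}{4} - 0 \left(3 + 6\right) \left(-1\right) = \frac{3}{4} - 0 \cdot 9 \left(-1\right) = \frac{3}{4} - 0 \left(-1\right) = \frac{3}{4} - 0 = \frac{3}{4} + 0 = \frac{3}{4} \approx 0.75$)
$x = \frac{1}{32} \approx 0.03125$
$Q x = \frac{3}{4} \cdot \frac{1}{32} = \frac{3}{128}$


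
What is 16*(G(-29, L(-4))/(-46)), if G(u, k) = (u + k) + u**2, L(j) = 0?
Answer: -6496/23 ≈ -282.43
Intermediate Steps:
G(u, k) = k + u + u**2 (G(u, k) = (k + u) + u**2 = k + u + u**2)
16*(G(-29, L(-4))/(-46)) = 16*((0 - 29 + (-29)**2)/(-46)) = 16*((0 - 29 + 841)*(-1/46)) = 16*(812*(-1/46)) = 16*(-406/23) = -6496/23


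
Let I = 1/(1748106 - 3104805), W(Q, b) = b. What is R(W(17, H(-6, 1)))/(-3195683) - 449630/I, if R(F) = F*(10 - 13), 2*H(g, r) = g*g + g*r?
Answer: 1949406804113395755/3195683 ≈ 6.1001e+11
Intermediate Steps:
H(g, r) = g**2/2 + g*r/2 (H(g, r) = (g*g + g*r)/2 = (g**2 + g*r)/2 = g**2/2 + g*r/2)
R(F) = -3*F (R(F) = F*(-3) = -3*F)
I = -1/1356699 (I = 1/(-1356699) = -1/1356699 ≈ -7.3708e-7)
R(W(17, H(-6, 1)))/(-3195683) - 449630/I = -3*(-6)*(-6 + 1)/2/(-3195683) - 449630/(-1/1356699) = -3*(-6)*(-5)/2*(-1/3195683) - 449630*(-1356699) = -3*15*(-1/3195683) + 610012571370 = -45*(-1/3195683) + 610012571370 = 45/3195683 + 610012571370 = 1949406804113395755/3195683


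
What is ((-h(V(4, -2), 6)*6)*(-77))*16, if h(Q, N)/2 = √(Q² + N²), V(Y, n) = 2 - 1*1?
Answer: 14784*√37 ≈ 89928.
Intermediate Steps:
V(Y, n) = 1 (V(Y, n) = 2 - 1 = 1)
h(Q, N) = 2*√(N² + Q²) (h(Q, N) = 2*√(Q² + N²) = 2*√(N² + Q²))
((-h(V(4, -2), 6)*6)*(-77))*16 = ((-2*√(6² + 1²)*6)*(-77))*16 = ((-2*√(36 + 1)*6)*(-77))*16 = ((-2*√37*6)*(-77))*16 = (-12*√37*(-77))*16 = (924*√37)*16 = 14784*√37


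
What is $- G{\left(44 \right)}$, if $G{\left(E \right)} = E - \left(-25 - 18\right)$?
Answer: $-87$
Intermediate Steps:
$G{\left(E \right)} = 43 + E$ ($G{\left(E \right)} = E - \left(-25 - 18\right) = E - -43 = E + 43 = 43 + E$)
$- G{\left(44 \right)} = - (43 + 44) = \left(-1\right) 87 = -87$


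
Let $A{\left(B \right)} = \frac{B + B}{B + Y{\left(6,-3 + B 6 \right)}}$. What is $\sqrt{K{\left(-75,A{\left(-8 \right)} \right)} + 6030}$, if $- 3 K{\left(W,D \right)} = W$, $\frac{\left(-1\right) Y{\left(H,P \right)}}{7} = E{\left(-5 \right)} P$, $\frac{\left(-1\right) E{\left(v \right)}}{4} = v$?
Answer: $\sqrt{6055} \approx 77.814$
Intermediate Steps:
$E{\left(v \right)} = - 4 v$
$Y{\left(H,P \right)} = - 140 P$ ($Y{\left(H,P \right)} = - 7 \left(-4\right) \left(-5\right) P = - 7 \cdot 20 P = - 140 P$)
$A{\left(B \right)} = \frac{2 B}{420 - 839 B}$ ($A{\left(B \right)} = \frac{B + B}{B - 140 \left(-3 + B 6\right)} = \frac{2 B}{B - 140 \left(-3 + 6 B\right)} = \frac{2 B}{B - \left(-420 + 840 B\right)} = \frac{2 B}{420 - 839 B}$)
$K{\left(W,D \right)} = - \frac{W}{3}$
$\sqrt{K{\left(-75,A{\left(-8 \right)} \right)} + 6030} = \sqrt{\left(- \frac{1}{3}\right) \left(-75\right) + 6030} = \sqrt{25 + 6030} = \sqrt{6055}$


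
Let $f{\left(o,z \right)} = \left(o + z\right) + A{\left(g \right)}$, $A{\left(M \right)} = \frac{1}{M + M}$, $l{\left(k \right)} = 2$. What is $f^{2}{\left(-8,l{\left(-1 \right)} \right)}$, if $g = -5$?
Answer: $\frac{3721}{100} \approx 37.21$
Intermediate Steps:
$A{\left(M \right)} = \frac{1}{2 M}$
$f{\left(o,z \right)} = - \frac{1}{10} + o + z$ ($f{\left(o,z \right)} = \left(o + z\right) + \frac{1}{2 \left(-5\right)} = \left(o + z\right) + \frac{1}{2} \left(- \frac{1}{5}\right) = \left(o + z\right) - \frac{1}{10} = - \frac{1}{10} + o + z$)
$f^{2}{\left(-8,l{\left(-1 \right)} \right)} = \left(- \frac{1}{10} - 8 + 2\right)^{2} = \left(- \frac{61}{10}\right)^{2} = \frac{3721}{100}$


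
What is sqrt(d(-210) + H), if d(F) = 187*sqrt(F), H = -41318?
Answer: sqrt(-41318 + 187*I*sqrt(210)) ≈ 6.6622 + 203.38*I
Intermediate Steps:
sqrt(d(-210) + H) = sqrt(187*sqrt(-210) - 41318) = sqrt(187*(I*sqrt(210)) - 41318) = sqrt(187*I*sqrt(210) - 41318) = sqrt(-41318 + 187*I*sqrt(210))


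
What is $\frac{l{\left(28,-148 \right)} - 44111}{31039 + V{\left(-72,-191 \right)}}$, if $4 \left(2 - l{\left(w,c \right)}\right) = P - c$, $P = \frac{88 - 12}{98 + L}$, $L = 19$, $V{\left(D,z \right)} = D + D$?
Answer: $- \frac{5165101}{3614715} \approx -1.4289$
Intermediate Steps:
$V{\left(D,z \right)} = 2 D$
$P = \frac{76}{117}$ ($P = \frac{88 - 12}{98 + 19} = \frac{76}{117} \approx 0.64957$)
$l{\left(w,c \right)} = \frac{215}{117} + \frac{c}{4}$ ($l{\left(w,c \right)} = 2 - \frac{\frac{76}{117} - c}{4} = 2 + \left(- \frac{19}{117} + \frac{c}{4}\right) = \frac{215}{117} + \frac{c}{4}$)
$\frac{l{\left(28,-148 \right)} - 44111}{31039 + V{\left(-72,-191 \right)}} = \frac{\left(\frac{215}{117} + \frac{1}{4} \left(-148\right)\right) - 44111}{31039 + 2 \left(-72\right)} = \frac{\left(\frac{215}{117} - 37\right) - 44111}{31039 - 144} = \frac{- \frac{4114}{117} - 44111}{30895} = \left(- \frac{5165101}{117}\right) \frac{1}{30895} = - \frac{5165101}{3614715}$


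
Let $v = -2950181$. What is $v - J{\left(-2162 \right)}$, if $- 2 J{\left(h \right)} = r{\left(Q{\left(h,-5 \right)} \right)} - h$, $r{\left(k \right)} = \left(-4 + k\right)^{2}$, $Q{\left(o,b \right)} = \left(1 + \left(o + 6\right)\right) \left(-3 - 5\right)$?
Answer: $145590748$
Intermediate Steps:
$Q{\left(o,b \right)} = -56 - 8 o$ ($Q{\left(o,b \right)} = \left(1 + \left(6 + o\right)\right) \left(-8\right) = \left(7 + o\right) \left(-8\right) = -56 - 8 o$)
$J{\left(h \right)} = \frac{h}{2} - \frac{\left(-60 - 8 h\right)^{2}}{2}$ ($J{\left(h \right)} = - \frac{\left(-4 - \left(56 + 8 h\right)\right)^{2} - h}{2} = - \frac{\left(-60 - 8 h\right)^{2} - h}{2} = \frac{h}{2} - \frac{\left(-60 - 8 h\right)^{2}}{2}$)
$v - J{\left(-2162 \right)} = -2950181 - \left(\frac{1}{2} \left(-2162\right) - 8 \left(15 + 2 \left(-2162\right)\right)^{2}\right) = -2950181 - \left(-1081 - 8 \left(15 - 4324\right)^{2}\right) = -2950181 - \left(-1081 - 8 \left(-4309\right)^{2}\right) = -2950181 - \left(-1081 - 148539848\right) = -2950181 - -148540929 = -2950181 + 148540929 = 145590748$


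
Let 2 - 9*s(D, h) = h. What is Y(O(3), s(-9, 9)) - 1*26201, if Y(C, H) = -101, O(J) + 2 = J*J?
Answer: -26302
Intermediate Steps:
O(J) = -2 + J² (O(J) = -2 + J*J = -2 + J²)
s(D, h) = 2/9 - h/9
Y(O(3), s(-9, 9)) - 1*26201 = -101 - 1*26201 = -101 - 26201 = -26302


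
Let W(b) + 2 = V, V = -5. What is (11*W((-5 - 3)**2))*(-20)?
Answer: 1540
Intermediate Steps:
W(b) = -7 (W(b) = -2 - 5 = -7)
(11*W((-5 - 3)**2))*(-20) = (11*(-7))*(-20) = -77*(-20) = 1540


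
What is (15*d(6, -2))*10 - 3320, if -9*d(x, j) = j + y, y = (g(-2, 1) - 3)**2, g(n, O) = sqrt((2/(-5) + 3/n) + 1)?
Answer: -10265/3 + 30*I*sqrt(10) ≈ -3421.7 + 94.868*I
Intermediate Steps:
g(n, O) = sqrt(3/5 + 3/n) (g(n, O) = sqrt((2*(-1/5) + 3/n) + 1) = sqrt((-2/5 + 3/n) + 1) = sqrt(3/5 + 3/n))
y = (-3 + 3*I*sqrt(10)/10)**2 (y = (sqrt(15)*sqrt((5 - 2)/(-2))/5 - 3)**2 = (sqrt(15)*sqrt(-1/2*3)/5 - 3)**2 = (sqrt(15)*sqrt(-3/2)/5 - 3)**2 = (sqrt(15)*(I*sqrt(6)/2)/5 - 3)**2 = (3*I*sqrt(10)/10 - 3)**2 = (-3 + 3*I*sqrt(10)/10)**2 ≈ 8.1 - 5.6921*I)
d(x, j) = -9/10 - j/9 + I*sqrt(10)/5 (d(x, j) = -(j + (81/10 - 9*I*sqrt(10)/5))/9 = -(81/10 + j - 9*I*sqrt(10)/5)/9 = -9/10 - j/9 + I*sqrt(10)/5)
(15*d(6, -2))*10 - 3320 = (15*(-9/10 - 1/9*(-2) + I*sqrt(10)/5))*10 - 3320 = (15*(-9/10 + 2/9 + I*sqrt(10)/5))*10 - 3320 = (15*(-61/90 + I*sqrt(10)/5))*10 - 3320 = (-61/6 + 3*I*sqrt(10))*10 - 3320 = (-305/3 + 30*I*sqrt(10)) - 3320 = -10265/3 + 30*I*sqrt(10)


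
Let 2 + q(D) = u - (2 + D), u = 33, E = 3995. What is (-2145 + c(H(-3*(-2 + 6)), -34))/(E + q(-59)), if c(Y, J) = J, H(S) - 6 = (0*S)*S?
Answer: -2179/4083 ≈ -0.53368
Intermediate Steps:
H(S) = 6 (H(S) = 6 + (0*S)*S = 6 + 0*S = 6 + 0 = 6)
q(D) = 29 - D (q(D) = -2 + (33 - (2 + D)) = -2 + (33 + (-2 - D)) = -2 + (31 - D) = 29 - D)
(-2145 + c(H(-3*(-2 + 6)), -34))/(E + q(-59)) = (-2145 - 34)/(3995 + (29 - 1*(-59))) = -2179/(3995 + (29 + 59)) = -2179/(3995 + 88) = -2179/4083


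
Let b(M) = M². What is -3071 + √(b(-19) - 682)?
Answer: -3071 + I*√321 ≈ -3071.0 + 17.916*I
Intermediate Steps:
-3071 + √(b(-19) - 682) = -3071 + √((-19)² - 682) = -3071 + √(361 - 682) = -3071 + √(-321) = -3071 + I*√321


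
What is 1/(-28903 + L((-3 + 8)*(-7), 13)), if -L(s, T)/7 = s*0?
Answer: -1/28903 ≈ -3.4598e-5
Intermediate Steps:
L(s, T) = 0 (L(s, T) = -7*s*0 = -7*0 = 0)
1/(-28903 + L((-3 + 8)*(-7), 13)) = 1/(-28903 + 0) = 1/(-28903) = -1/28903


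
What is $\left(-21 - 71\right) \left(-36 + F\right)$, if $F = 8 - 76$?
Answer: $9568$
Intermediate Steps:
$F = -68$
$\left(-21 - 71\right) \left(-36 + F\right) = \left(-21 - 71\right) \left(-36 - 68\right) = \left(-21 - 71\right) \left(-104\right) = \left(-92\right) \left(-104\right) = 9568$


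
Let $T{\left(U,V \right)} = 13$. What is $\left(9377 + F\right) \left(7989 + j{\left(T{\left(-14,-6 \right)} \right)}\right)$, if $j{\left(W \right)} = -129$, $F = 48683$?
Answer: $456351600$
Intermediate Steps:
$\left(9377 + F\right) \left(7989 + j{\left(T{\left(-14,-6 \right)} \right)}\right) = \left(9377 + 48683\right) \left(7989 - 129\right) = 58060 \cdot 7860 = 456351600$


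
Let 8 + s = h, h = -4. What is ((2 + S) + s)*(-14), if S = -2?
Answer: 168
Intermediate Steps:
s = -12 (s = -8 - 4 = -12)
((2 + S) + s)*(-14) = ((2 - 2) - 12)*(-14) = (0 - 12)*(-14) = -12*(-14) = 168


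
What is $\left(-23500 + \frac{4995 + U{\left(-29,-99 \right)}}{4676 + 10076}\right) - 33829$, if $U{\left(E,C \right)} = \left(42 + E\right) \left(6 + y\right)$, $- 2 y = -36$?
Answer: $- \frac{845712101}{14752} \approx -57329.0$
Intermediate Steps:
$y = 18$ ($y = \left(- \frac{1}{2}\right) \left(-36\right) = 18$)
$U{\left(E,C \right)} = 1008 + 24 E$ ($U{\left(E,C \right)} = \left(42 + E\right) \left(6 + 18\right) = \left(42 + E\right) 24 = 1008 + 24 E$)
$\left(-23500 + \frac{4995 + U{\left(-29,-99 \right)}}{4676 + 10076}\right) - 33829 = \left(-23500 + \frac{4995 + \left(1008 + 24 \left(-29\right)\right)}{4676 + 10076}\right) - 33829 = \left(-23500 + \frac{4995 + \left(1008 - 696\right)}{14752}\right) - 33829 = \left(-23500 + \left(4995 + 312\right) \frac{1}{14752}\right) - 33829 = \left(-23500 + 5307 \cdot \frac{1}{14752}\right) - 33829 = \left(-23500 + \frac{5307}{14752}\right) - 33829 = - \frac{346666693}{14752} - 33829 = - \frac{845712101}{14752}$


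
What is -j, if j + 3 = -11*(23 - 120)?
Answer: -1064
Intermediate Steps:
j = 1064 (j = -3 - 11*(23 - 120) = -3 - 11*(-97) = -3 + 1067 = 1064)
-j = -1*1064 = -1064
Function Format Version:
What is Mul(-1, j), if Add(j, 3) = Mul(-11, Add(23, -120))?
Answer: -1064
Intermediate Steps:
j = 1064 (j = Add(-3, Mul(-11, Add(23, -120))) = Add(-3, Mul(-11, -97)) = Add(-3, 1067) = 1064)
Mul(-1, j) = Mul(-1, 1064) = -1064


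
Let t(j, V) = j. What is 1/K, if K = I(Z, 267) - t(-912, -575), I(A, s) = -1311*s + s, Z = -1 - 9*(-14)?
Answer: -1/348858 ≈ -2.8665e-6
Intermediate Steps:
Z = 125 (Z = -1 + 126 = 125)
I(A, s) = -1310*s
K = -348858 (K = -1310*267 - 1*(-912) = -349770 + 912 = -348858)
1/K = 1/(-348858) = -1/348858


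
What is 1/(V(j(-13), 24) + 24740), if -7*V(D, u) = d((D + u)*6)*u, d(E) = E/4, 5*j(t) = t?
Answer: 35/862048 ≈ 4.0601e-5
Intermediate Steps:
j(t) = t/5
d(E) = E/4 (d(E) = E*(¼) = E/4)
V(D, u) = -u*(3*D/2 + 3*u/2)/7 (V(D, u) = -((D + u)*6)/4*u/7 = -(6*D + 6*u)/4*u/7 = -(3*D/2 + 3*u/2)*u/7 = -u*(3*D/2 + 3*u/2)/7)
1/(V(j(-13), 24) + 24740) = 1/(-3/14*24*((⅕)*(-13) + 24) + 24740) = 1/(-3/14*24*(-13/5 + 24) + 24740) = 1/(-3/14*24*107/5 + 24740) = 1/(-3852/35 + 24740) = 1/(862048/35) = 35/862048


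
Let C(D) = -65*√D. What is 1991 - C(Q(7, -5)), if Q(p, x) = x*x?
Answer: 2316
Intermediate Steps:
Q(p, x) = x²
1991 - C(Q(7, -5)) = 1991 - (-65)*√((-5)²) = 1991 - (-65)*√25 = 1991 - (-65)*5 = 1991 - 1*(-325) = 1991 + 325 = 2316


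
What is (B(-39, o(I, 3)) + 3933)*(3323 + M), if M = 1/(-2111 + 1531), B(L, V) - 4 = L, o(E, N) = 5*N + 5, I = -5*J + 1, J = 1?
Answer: 3756383711/290 ≈ 1.2953e+7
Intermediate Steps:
I = -4 (I = -5*1 + 1 = -5 + 1 = -4)
o(E, N) = 5 + 5*N
B(L, V) = 4 + L
M = -1/580 (M = 1/(-580) = -1/580 ≈ -0.0017241)
(B(-39, o(I, 3)) + 3933)*(3323 + M) = ((4 - 39) + 3933)*(3323 - 1/580) = (-35 + 3933)*(1927339/580) = 3898*(1927339/580) = 3756383711/290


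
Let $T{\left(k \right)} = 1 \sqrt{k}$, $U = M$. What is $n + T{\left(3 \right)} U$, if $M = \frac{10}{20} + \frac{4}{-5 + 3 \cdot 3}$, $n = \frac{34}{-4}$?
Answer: $- \frac{17}{2} + \frac{3 \sqrt{3}}{2} \approx -5.9019$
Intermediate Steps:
$n = - \frac{17}{2}$ ($n = 34 \left(- \frac{1}{4}\right) = - \frac{17}{2} \approx -8.5$)
$M = \frac{3}{2}$ ($M = 10 \cdot \frac{1}{20} + \frac{4}{-5 + 9} = \frac{1}{2} + \frac{4}{4} = \frac{1}{2} + 4 \cdot \frac{1}{4} = \frac{1}{2} + 1 = \frac{3}{2} \approx 1.5$)
$U = \frac{3}{2} \approx 1.5$
$T{\left(k \right)} = \sqrt{k}$
$n + T{\left(3 \right)} U = - \frac{17}{2} + \sqrt{3} \cdot \frac{3}{2} = - \frac{17}{2} + \frac{3 \sqrt{3}}{2}$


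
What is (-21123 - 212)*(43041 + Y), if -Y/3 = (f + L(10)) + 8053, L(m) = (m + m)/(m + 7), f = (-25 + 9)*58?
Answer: -462168810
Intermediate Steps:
f = -928 (f = -16*58 = -928)
L(m) = 2*m/(7 + m) (L(m) = (2*m)/(7 + m) = 2*m/(7 + m))
Y = -363435/17 (Y = -3*((-928 + 2*10/(7 + 10)) + 8053) = -3*((-928 + 2*10/17) + 8053) = -3*((-928 + 2*10*(1/17)) + 8053) = -3*((-928 + 20/17) + 8053) = -3*(-15756/17 + 8053) = -3*121145/17 = -363435/17 ≈ -21379.)
(-21123 - 212)*(43041 + Y) = (-21123 - 212)*(43041 - 363435/17) = -21335*368262/17 = -462168810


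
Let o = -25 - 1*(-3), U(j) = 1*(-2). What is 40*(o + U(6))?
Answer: -960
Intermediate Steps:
U(j) = -2
o = -22 (o = -25 + 3 = -22)
40*(o + U(6)) = 40*(-22 - 2) = 40*(-24) = -960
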